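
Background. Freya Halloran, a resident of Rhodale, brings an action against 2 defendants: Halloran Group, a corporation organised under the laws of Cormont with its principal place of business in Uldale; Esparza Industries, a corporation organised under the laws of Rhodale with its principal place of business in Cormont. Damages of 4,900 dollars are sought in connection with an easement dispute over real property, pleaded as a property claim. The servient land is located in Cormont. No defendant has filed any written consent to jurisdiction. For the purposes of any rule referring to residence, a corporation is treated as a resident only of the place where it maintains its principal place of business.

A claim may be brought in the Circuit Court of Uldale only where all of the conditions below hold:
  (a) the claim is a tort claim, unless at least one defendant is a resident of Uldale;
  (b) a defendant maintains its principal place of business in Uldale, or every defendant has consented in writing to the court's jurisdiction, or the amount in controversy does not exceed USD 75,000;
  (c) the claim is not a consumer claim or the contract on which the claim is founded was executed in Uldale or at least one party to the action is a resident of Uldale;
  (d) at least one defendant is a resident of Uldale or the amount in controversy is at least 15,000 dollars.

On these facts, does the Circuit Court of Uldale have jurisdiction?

The Circuit Court of Uldale:
  (a) The claim is a property claim, not a tort claim. However, Halloran Group resides in Uldale, so the 'unless' proviso supplies this condition. Condition met.
  (b) Halloran Group has its principal place of business in Uldale, so this disjunct is met. Satisfied.
  (c) The claim is a property claim, not a consumer claim, which satisfies one of the alternatives. Condition met.
  (d) Halloran Group resides in Uldale, so this disjunct is met. Satisfied.
  → Every requirement is satisfied — jurisdiction.

Yes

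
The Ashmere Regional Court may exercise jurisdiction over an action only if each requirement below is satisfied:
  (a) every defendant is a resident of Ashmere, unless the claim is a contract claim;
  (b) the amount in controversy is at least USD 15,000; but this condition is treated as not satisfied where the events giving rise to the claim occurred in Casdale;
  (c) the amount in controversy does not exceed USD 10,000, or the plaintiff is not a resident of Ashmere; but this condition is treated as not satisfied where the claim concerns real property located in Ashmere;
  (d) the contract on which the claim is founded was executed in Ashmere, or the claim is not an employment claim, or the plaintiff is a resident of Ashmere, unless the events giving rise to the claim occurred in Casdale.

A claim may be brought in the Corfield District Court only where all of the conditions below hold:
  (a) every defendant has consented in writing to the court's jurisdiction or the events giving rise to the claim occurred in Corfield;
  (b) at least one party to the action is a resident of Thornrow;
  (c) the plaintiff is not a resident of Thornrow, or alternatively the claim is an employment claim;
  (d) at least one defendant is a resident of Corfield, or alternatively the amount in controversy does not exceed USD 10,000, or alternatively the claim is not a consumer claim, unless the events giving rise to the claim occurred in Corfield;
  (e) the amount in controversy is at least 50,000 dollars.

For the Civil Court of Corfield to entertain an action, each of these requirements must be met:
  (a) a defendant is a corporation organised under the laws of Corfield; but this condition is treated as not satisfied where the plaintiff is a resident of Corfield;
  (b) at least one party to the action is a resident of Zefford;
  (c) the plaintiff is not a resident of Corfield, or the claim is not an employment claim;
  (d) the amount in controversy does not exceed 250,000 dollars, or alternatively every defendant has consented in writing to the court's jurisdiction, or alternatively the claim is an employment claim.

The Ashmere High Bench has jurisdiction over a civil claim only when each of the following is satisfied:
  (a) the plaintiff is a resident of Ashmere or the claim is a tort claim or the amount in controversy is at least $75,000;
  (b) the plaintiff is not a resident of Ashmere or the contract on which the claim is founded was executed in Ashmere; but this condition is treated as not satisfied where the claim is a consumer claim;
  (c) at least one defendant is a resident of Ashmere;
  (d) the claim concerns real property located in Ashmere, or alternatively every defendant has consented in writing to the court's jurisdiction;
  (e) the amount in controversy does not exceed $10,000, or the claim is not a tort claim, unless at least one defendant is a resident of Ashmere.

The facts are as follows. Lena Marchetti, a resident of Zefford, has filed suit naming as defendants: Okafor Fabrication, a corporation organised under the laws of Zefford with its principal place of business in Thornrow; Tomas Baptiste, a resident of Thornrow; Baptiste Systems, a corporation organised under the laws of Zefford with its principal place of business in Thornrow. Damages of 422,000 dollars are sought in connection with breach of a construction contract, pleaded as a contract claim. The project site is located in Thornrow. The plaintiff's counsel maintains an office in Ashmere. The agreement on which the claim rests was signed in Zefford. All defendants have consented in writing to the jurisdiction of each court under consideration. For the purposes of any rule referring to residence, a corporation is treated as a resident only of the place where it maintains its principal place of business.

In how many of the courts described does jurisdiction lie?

The Ashmere Regional Court:
  (a) The defendants reside as follows — Okafor Fabrication in Thornrow, Tomas Baptiste in Thornrow, Baptiste Systems in Thornrow — not all in Ashmere. However, the claim is a contract claim, so the 'unless' proviso supplies this condition. Met.
  (b) The amount in controversy is USD 422,000, which meets the $15,000 floor. And the carve-out is inapplicable — the operative events occurred in Thornrow, not Casdale. Satisfied.
  (c) The plaintiff resides in Zefford, which is not Ashmere, which satisfies one of the alternatives. The carve-out does not apply: the claim does not concern real property. Met.
  (d) The claim is a contract claim, not an employment claim, so this disjunct is met. Satisfied.
  → Every requirement is satisfied — jurisdiction.
The Corfield District Court:
  (a) Every defendant has filed written consent, which satisfies one of the alternatives. Satisfied.
  (b) Okafor Fabrication resides in Thornrow. Satisfied.
  (c) The plaintiff resides in Zefford, which is not Thornrow, so one alternative holds. Met.
  (d) The claim is a contract claim, not a consumer claim, so this disjunct is met. Condition met.
  (e) The amount in controversy is $422,000, which meets the $50,000 floor. Satisfied.
  → The court has jurisdiction.
The Civil Court of Corfield:
  (a) The corporate defendant(s) are organised in Zefford, not Corfield. Not satisfied.
  (b) Lena Marchetti resides in Zefford. Satisfied.
  (c) The plaintiff resides in Zefford, which is not Corfield, so this disjunct is met. Satisfied.
  (d) Every defendant has filed written consent, so one alternative holds. Condition met.
  → At least one condition fails; no jurisdiction.
The Ashmere High Bench:
  (a) The amount in controversy is USD 422,000, which meets the $75,000 floor, which satisfies one of the alternatives. Met.
  (b) The plaintiff resides in Zefford, which is not Ashmere, so this disjunct is met. The carve-out does not apply: the claim is a contract claim, not a consumer claim. Met.
  (c) No defendant resides in Ashmere (they reside in Thornrow, Thornrow, Thornrow). Fails.
  (d) Every defendant has filed written consent — that alternative is enough. Condition met.
  (e) The claim is a contract claim, not a tort claim, so this disjunct is met. Satisfied.
  → Not every requirement is met — no jurisdiction.
Courts with jurisdiction: the Ashmere Regional Court, the Corfield District Court — 2 in total.

2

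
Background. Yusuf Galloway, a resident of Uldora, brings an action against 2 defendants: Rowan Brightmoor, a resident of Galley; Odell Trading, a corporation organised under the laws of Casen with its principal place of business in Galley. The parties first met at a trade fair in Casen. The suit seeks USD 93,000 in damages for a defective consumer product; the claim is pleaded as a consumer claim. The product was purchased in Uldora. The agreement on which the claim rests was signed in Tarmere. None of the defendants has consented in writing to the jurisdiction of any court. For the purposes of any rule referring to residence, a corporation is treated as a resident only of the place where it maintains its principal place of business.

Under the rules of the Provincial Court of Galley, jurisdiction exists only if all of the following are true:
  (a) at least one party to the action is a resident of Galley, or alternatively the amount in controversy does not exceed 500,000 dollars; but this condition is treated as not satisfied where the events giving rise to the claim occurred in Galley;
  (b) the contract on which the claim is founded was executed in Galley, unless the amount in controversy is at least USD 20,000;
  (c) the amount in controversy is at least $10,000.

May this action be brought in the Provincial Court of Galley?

Yes

The Provincial Court of Galley:
  (a) Rowan Brightmoor resides in Galley, so this disjunct is met. The exception is not triggered, since the operative events occurred in Uldora, not Galley. Condition met.
  (b) The contract was executed in Tarmere, not Galley. But the amount in controversy is $93,000, which meets the USD 20,000 floor, and the 'unless' clause therefore excuses the requirement. Met.
  (c) The amount in controversy is $93,000, which meets the 10,000 dollars floor. Condition met.
  → The court has jurisdiction.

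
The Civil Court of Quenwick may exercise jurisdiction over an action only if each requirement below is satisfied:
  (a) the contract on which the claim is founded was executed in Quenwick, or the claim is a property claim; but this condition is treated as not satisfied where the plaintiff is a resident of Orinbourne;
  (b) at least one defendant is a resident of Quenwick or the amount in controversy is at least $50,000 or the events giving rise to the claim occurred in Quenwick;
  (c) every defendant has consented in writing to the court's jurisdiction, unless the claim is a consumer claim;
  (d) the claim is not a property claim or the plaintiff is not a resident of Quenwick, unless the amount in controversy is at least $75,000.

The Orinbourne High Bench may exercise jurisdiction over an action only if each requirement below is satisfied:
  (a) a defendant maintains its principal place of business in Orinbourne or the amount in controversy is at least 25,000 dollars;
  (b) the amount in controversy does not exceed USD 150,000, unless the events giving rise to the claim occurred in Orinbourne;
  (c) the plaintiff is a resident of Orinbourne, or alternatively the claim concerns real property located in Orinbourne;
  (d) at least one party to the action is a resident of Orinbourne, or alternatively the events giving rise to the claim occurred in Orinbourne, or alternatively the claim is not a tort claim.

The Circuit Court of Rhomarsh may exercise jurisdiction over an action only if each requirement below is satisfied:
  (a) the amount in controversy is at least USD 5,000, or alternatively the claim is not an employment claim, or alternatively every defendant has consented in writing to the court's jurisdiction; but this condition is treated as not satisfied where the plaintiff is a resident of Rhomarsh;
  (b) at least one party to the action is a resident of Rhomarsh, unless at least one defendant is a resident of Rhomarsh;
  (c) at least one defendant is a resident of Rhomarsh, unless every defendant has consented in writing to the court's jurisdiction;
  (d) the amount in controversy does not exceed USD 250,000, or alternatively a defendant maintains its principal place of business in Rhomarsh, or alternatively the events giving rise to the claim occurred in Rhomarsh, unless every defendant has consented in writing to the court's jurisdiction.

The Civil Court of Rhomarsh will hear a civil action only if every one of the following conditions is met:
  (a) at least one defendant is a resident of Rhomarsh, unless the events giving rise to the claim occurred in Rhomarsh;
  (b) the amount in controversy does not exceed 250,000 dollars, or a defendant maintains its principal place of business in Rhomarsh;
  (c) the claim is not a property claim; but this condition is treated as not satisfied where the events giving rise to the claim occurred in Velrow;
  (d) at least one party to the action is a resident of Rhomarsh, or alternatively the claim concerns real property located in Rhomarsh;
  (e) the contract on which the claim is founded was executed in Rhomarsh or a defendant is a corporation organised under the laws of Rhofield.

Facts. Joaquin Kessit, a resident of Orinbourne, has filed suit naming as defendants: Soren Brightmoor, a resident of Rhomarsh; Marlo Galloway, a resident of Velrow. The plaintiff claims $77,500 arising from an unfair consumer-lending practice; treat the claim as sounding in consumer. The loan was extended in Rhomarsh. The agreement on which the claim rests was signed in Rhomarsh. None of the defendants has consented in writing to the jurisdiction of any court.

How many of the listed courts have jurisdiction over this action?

3

The Civil Court of Quenwick:
  (a) The contract was executed in Rhomarsh, not Quenwick; the claim is a consumer claim, not a property claim — every alternative fails. Condition not met.
  (b) The amount in controversy is $77,500, which meets the USD 50,000 floor, so one alternative holds. Condition met.
  (c) No such written consent has been filed. But the claim is a consumer claim, and the 'unless' clause therefore excuses the requirement. Satisfied.
  (d) The claim is a consumer claim, not a property claim, which satisfies one of the alternatives. Condition met.
  → No jurisdiction.
The Orinbourne High Bench:
  (a) The amount in controversy is $77,500, which meets the USD 25,000 floor — that alternative is enough. Satisfied.
  (b) The amount in controversy is USD 77,500, within the USD 150,000 ceiling. Satisfied.
  (c) The plaintiff resides in Orinbourne, which satisfies one of the alternatives. Satisfied.
  (d) Joaquin Kessit resides in Orinbourne, which satisfies one of the alternatives. Satisfied.
  → Jurisdiction lies.
The Circuit Court of Rhomarsh:
  (a) The amount in controversy is USD 77,500, which meets the 5,000 dollars floor, so one alternative holds. And the carve-out is inapplicable — the plaintiff resides in Orinbourne, not Rhomarsh. Condition met.
  (b) Soren Brightmoor resides in Rhomarsh. Satisfied.
  (c) Soren Brightmoor resides in Rhomarsh. Satisfied.
  (d) The amount in controversy is USD 77,500, within the $250,000 ceiling — that alternative is enough. Satisfied.
  → Every requirement is satisfied — jurisdiction.
The Civil Court of Rhomarsh:
  (a) Soren Brightmoor resides in Rhomarsh. Satisfied.
  (b) The amount in controversy is $77,500, within the USD 250,000 ceiling, so this disjunct is met. Condition met.
  (c) The claim is a consumer claim, not a property claim. The exception is not triggered, since the operative events occurred in Rhomarsh, not Velrow. Condition met.
  (d) Soren Brightmoor resides in Rhomarsh, so this disjunct is met. Condition met.
  (e) The contract was executed in Rhomarsh, so one alternative holds. Condition met.
  → Every requirement is satisfied — jurisdiction.
Courts with jurisdiction: the Orinbourne High Bench, the Circuit Court of Rhomarsh, the Civil Court of Rhomarsh — 3 in total.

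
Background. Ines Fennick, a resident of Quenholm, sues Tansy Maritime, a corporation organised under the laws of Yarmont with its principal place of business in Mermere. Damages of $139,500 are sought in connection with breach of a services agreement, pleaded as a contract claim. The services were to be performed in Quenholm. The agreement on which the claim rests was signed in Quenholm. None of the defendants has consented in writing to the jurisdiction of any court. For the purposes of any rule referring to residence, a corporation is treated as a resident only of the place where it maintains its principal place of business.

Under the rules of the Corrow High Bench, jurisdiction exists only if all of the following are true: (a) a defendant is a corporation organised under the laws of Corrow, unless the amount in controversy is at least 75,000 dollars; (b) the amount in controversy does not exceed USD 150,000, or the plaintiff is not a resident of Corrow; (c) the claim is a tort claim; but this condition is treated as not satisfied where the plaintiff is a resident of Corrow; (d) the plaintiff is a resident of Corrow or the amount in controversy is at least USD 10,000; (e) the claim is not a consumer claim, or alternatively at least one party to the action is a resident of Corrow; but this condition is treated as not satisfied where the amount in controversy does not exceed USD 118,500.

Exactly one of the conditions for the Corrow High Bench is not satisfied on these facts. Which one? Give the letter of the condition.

(c)

The Corrow High Bench:
  (a) The corporate defendant(s) are organised in Yarmont, not Corrow. However, the amount in controversy is $139,500, which meets the USD 75,000 floor, so the 'unless' proviso supplies this condition. Condition met.
  (b) The amount in controversy is $139,500, within the 150,000 dollars ceiling, so this disjunct is met. Met.
  (c) The claim is a contract claim, not a tort claim. Fails.
  (d) The amount in controversy is 139,500 dollars, which meets the 10,000 dollars floor, so this disjunct is met. Condition met.
  (e) The claim is a contract claim, not a consumer claim — that alternative is enough. The exception is not triggered, since the amount in controversy is USD 139,500, above the USD 118,500 ceiling. Met.
Only condition (c) fails.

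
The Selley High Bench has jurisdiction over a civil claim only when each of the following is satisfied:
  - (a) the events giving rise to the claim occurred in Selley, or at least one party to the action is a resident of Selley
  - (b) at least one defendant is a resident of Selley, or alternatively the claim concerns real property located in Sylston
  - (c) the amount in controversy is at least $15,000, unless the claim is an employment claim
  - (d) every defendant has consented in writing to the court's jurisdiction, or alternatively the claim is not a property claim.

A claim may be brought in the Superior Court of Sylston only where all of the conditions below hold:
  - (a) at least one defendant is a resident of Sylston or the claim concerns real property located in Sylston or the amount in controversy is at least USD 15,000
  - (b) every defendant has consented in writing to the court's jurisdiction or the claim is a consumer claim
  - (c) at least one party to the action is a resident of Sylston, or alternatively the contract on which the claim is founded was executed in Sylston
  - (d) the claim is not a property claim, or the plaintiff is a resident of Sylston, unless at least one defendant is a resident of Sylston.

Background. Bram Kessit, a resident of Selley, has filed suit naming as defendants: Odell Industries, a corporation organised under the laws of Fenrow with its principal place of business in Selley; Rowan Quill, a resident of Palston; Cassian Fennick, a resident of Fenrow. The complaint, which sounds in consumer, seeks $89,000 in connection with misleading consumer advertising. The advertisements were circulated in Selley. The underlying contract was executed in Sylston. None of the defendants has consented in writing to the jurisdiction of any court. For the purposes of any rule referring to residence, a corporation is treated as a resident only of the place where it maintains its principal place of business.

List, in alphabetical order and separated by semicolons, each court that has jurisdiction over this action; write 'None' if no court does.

the Selley High Bench; the Superior Court of Sylston

The Selley High Bench:
  (a) The operative events occurred in Selley, so this disjunct is met. Satisfied.
  (b) Odell Industries resides in Selley — that alternative is enough. Met.
  (c) The amount in controversy is $89,000, which meets the USD 15,000 floor. Condition met.
  (d) The claim is a consumer claim, not a property claim — that alternative is enough. Condition met.
  → All conditions met; jurisdiction exists.
The Superior Court of Sylston:
  (a) The amount in controversy is 89,000 dollars, which meets the USD 15,000 floor, which satisfies one of the alternatives. Satisfied.
  (b) The claim is a consumer claim — that alternative is enough. Satisfied.
  (c) The contract was executed in Sylston, which satisfies one of the alternatives. Met.
  (d) The claim is a consumer claim, not a property claim, so one alternative holds. Met.
  → Jurisdiction lies.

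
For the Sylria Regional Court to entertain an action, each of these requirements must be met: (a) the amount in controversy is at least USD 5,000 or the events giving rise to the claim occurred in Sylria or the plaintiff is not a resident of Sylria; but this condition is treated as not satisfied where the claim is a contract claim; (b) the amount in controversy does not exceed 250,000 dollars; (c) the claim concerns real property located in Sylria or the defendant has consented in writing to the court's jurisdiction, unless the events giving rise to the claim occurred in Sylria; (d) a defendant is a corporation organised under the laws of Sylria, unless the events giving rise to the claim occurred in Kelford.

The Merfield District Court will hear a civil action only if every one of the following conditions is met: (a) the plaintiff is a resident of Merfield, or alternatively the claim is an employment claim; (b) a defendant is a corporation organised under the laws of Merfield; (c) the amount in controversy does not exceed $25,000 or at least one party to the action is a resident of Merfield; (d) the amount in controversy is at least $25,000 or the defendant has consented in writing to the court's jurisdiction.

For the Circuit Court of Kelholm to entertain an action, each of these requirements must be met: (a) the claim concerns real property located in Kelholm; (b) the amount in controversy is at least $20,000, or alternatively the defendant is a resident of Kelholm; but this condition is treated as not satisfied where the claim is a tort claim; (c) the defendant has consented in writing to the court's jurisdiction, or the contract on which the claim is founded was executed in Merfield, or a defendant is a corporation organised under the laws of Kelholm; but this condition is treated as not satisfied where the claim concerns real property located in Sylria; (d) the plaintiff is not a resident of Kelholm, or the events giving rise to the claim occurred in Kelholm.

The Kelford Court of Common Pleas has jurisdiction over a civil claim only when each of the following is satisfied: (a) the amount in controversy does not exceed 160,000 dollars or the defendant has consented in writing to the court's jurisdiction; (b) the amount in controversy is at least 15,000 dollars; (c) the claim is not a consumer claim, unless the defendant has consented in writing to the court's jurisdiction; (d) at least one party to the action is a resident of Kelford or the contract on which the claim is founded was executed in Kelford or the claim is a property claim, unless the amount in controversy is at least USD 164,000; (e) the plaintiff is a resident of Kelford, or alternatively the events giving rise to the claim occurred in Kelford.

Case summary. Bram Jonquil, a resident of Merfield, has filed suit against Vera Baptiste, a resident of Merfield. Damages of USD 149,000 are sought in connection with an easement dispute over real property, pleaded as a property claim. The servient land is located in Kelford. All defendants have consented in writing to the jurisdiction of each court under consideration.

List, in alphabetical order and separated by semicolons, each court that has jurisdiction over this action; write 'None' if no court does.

the Kelford Court of Common Pleas; the Sylria Regional Court

The Sylria Regional Court:
  (a) The amount in controversy is USD 149,000, which meets the 5,000 dollars floor — that alternative is enough. The carve-out does not apply: the claim is a property claim, not a contract claim. Condition met.
  (b) The amount in controversy is $149,000, within the 250,000 dollars ceiling. Met.
  (c) Every defendant has filed written consent — that alternative is enough. Condition met.
  (d) No defendant is a corporation. However, the operative events occurred in Kelford, so the 'unless' proviso supplies this condition. Met.
  → All conditions met; jurisdiction exists.
The Merfield District Court:
  (a) The plaintiff resides in Merfield — that alternative is enough. Satisfied.
  (b) No defendant is a corporation. Not satisfied.
  (c) Bram Jonquil resides in Merfield — that alternative is enough. Condition met.
  (d) The amount in controversy is USD 149,000, which meets the 25,000 dollars floor — that alternative is enough. Condition met.
  → The court lacks jurisdiction.
The Circuit Court of Kelholm:
  (a) The property lies in Kelford, not Kelholm. Fails.
  (b) The amount in controversy is USD 149,000, which meets the 20,000 dollars floor, so one alternative holds. The carve-out does not apply: the claim is a property claim, not a tort claim. Satisfied.
  (c) Every defendant has filed written consent, so this disjunct is met. The carve-out does not apply: the property lies in Kelford, not Sylria. Met.
  (d) The plaintiff resides in Merfield, which is not Kelholm, which satisfies one of the alternatives. Condition met.
  → At least one condition fails; no jurisdiction.
The Kelford Court of Common Pleas:
  (a) The amount in controversy is 149,000 dollars, within the $160,000 ceiling, which satisfies one of the alternatives. Satisfied.
  (b) The amount in controversy is $149,000, which meets the USD 15,000 floor. Met.
  (c) The claim is a property claim, not a consumer claim. Satisfied.
  (d) The claim is a property claim, so one alternative holds. Satisfied.
  (e) The operative events occurred in Kelford, so one alternative holds. Met.
  → Jurisdiction lies.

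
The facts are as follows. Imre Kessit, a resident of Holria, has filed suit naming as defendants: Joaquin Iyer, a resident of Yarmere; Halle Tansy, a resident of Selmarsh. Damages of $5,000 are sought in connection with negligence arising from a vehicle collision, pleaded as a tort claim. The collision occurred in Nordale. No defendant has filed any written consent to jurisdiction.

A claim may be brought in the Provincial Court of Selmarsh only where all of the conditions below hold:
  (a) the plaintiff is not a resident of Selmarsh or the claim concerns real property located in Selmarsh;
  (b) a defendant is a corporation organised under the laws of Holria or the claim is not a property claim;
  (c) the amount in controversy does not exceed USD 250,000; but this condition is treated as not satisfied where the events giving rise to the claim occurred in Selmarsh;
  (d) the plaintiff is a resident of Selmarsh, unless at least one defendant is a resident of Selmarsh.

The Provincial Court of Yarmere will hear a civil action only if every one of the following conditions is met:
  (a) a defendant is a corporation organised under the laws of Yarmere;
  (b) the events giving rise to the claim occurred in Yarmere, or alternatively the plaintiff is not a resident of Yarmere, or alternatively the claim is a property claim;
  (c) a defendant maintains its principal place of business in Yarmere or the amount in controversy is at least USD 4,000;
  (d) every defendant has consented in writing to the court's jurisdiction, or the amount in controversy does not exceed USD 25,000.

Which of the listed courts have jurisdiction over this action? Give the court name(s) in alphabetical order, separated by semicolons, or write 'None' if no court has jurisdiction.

The Provincial Court of Selmarsh:
  (a) The plaintiff resides in Holria, which is not Selmarsh, which satisfies one of the alternatives. Satisfied.
  (b) The claim is a tort claim, not a property claim, which satisfies one of the alternatives. Condition met.
  (c) The amount in controversy is $5,000, within the 250,000 dollars ceiling. And the carve-out is inapplicable — the operative events occurred in Nordale, not Selmarsh. Met.
  (d) The plaintiff resides in Holria, not Selmarsh. But Halle Tansy resides in Selmarsh, and the 'unless' clause therefore excuses the requirement. Satisfied.
  → Every requirement is satisfied — jurisdiction.
The Provincial Court of Yarmere:
  (a) No defendant is a corporation. Not met.
  (b) The plaintiff resides in Holria, which is not Yarmere, so one alternative holds. Condition met.
  (c) The amount in controversy is $5,000, which meets the 4,000 dollars floor — that alternative is enough. Satisfied.
  (d) The amount in controversy is USD 5,000, within the USD 25,000 ceiling, so this disjunct is met. Met.
  → No jurisdiction.

the Provincial Court of Selmarsh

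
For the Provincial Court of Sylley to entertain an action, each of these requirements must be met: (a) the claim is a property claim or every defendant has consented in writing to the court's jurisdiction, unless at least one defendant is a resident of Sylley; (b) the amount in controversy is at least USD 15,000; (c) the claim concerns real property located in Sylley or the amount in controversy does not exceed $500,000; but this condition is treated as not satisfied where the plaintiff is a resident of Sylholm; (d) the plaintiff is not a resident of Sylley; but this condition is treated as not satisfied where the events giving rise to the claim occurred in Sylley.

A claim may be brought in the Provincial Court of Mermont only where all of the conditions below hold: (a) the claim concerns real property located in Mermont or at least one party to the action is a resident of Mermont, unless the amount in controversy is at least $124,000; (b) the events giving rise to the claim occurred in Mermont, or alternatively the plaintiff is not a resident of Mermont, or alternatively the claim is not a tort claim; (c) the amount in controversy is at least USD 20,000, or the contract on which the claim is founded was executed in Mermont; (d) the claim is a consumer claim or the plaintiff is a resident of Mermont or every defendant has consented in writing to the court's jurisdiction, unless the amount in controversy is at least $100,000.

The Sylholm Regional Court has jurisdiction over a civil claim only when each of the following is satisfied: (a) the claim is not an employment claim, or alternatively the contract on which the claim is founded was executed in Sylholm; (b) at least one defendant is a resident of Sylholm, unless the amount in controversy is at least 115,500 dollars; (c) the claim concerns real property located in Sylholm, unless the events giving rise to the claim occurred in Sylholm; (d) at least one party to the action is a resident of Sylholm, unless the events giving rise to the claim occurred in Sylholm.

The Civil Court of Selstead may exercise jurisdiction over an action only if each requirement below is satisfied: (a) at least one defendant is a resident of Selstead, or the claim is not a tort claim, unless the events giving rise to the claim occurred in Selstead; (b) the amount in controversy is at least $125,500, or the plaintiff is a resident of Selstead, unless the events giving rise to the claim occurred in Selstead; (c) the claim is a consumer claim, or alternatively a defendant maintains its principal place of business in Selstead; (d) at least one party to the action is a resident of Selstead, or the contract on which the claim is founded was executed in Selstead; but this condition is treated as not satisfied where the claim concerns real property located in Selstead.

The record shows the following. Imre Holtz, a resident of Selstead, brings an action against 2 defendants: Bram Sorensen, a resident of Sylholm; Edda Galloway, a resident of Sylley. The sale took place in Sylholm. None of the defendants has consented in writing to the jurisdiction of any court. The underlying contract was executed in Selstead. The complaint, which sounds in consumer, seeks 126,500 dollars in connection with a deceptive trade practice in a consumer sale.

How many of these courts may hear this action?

The Provincial Court of Sylley:
  (a) The claim is a consumer claim, not a property claim; no such written consent has been filed — every alternative fails. The proviso rescues it, though: Edda Galloway resides in Sylley. Satisfied.
  (b) The amount in controversy is USD 126,500, which meets the 15,000 dollars floor. Met.
  (c) The amount in controversy is $126,500, within the 500,000 dollars ceiling, which satisfies one of the alternatives. The carve-out does not apply: the plaintiff resides in Selstead, not Sylholm. Met.
  (d) The plaintiff resides in Selstead, which is not Sylley. And the carve-out is inapplicable — the operative events occurred in Sylholm, not Sylley. Met.
  → The court has jurisdiction.
The Provincial Court of Mermont:
  (a) The claim does not concern real property; no party resides in Mermont — no alternative holds. However, the amount in controversy is USD 126,500, which meets the $124,000 floor, so the 'unless' proviso supplies this condition. Condition met.
  (b) The plaintiff resides in Selstead, which is not Mermont, so this disjunct is met. Met.
  (c) The amount in controversy is $126,500, which meets the USD 20,000 floor — that alternative is enough. Condition met.
  (d) The claim is a consumer claim, so this disjunct is met. Met.
  → Every requirement is satisfied — jurisdiction.
The Sylholm Regional Court:
  (a) The claim is a consumer claim, not an employment claim, which satisfies one of the alternatives. Condition met.
  (b) Bram Sorensen resides in Sylholm. Condition met.
  (c) The claim does not concern real property. The proviso rescues it, though: the operative events occurred in Sylholm. Condition met.
  (d) Bram Sorensen resides in Sylholm. Condition met.
  → All conditions met; jurisdiction exists.
The Civil Court of Selstead:
  (a) The claim is a consumer claim, not a tort claim — that alternative is enough. Condition met.
  (b) The amount in controversy is $126,500, which meets the $125,500 floor, so this disjunct is met. Condition met.
  (c) The claim is a consumer claim, which satisfies one of the alternatives. Satisfied.
  (d) Imre Holtz resides in Selstead, so this disjunct is met. The exception is not triggered, since the claim does not concern real property. Met.
  → Every requirement is satisfied — jurisdiction.
Courts with jurisdiction: the Provincial Court of Sylley, the Provincial Court of Mermont, the Sylholm Regional Court, the Civil Court of Selstead — 4 in total.

4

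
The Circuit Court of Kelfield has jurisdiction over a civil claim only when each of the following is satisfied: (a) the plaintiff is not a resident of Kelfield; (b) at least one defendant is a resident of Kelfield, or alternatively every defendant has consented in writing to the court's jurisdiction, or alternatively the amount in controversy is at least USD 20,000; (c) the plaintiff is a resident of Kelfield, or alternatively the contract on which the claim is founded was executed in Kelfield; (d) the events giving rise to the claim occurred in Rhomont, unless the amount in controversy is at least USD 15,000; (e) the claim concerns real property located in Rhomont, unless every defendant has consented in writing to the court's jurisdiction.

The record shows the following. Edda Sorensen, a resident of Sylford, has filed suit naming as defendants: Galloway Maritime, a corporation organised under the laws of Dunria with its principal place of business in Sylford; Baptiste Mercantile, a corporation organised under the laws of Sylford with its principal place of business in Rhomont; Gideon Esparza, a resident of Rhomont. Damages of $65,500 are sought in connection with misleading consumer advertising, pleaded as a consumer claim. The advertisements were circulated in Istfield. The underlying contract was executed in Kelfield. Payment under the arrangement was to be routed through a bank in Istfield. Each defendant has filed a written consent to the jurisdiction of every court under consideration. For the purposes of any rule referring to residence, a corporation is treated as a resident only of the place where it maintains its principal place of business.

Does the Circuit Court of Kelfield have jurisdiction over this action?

The Circuit Court of Kelfield:
  (a) The plaintiff resides in Sylford, which is not Kelfield. Condition met.
  (b) Every defendant has filed written consent, so this disjunct is met. Satisfied.
  (c) The contract was executed in Kelfield, so this disjunct is met. Met.
  (d) The operative events occurred in Istfield, not Rhomont. But the amount in controversy is $65,500, which meets the USD 15,000 floor, and the 'unless' clause therefore excuses the requirement. Condition met.
  (e) The claim does not concern real property. However, every defendant has filed written consent, so the 'unless' proviso supplies this condition. Condition met.
  → Every requirement is satisfied — jurisdiction.

Yes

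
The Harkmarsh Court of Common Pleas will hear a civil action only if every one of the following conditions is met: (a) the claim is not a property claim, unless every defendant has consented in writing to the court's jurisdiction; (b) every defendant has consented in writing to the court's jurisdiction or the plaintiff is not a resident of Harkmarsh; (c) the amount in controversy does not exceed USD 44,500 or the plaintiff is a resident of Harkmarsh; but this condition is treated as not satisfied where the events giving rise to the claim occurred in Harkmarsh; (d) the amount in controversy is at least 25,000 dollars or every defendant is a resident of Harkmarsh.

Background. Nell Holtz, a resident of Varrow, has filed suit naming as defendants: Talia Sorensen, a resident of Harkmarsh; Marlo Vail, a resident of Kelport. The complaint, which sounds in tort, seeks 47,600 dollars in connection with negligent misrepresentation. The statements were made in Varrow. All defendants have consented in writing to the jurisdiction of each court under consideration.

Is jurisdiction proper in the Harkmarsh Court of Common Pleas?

The Harkmarsh Court of Common Pleas:
  (a) The claim is a tort claim, not a property claim. Condition met.
  (b) Every defendant has filed written consent, which satisfies one of the alternatives. Met.
  (c) The amount in controversy is 47,600 dollars, above the $44,500 ceiling; the plaintiff resides in Varrow, not Harkmarsh — every alternative fails. Not met.
  (d) The amount in controversy is 47,600 dollars, which meets the USD 25,000 floor, so one alternative holds. Met.
  → Not every requirement is met — no jurisdiction.

No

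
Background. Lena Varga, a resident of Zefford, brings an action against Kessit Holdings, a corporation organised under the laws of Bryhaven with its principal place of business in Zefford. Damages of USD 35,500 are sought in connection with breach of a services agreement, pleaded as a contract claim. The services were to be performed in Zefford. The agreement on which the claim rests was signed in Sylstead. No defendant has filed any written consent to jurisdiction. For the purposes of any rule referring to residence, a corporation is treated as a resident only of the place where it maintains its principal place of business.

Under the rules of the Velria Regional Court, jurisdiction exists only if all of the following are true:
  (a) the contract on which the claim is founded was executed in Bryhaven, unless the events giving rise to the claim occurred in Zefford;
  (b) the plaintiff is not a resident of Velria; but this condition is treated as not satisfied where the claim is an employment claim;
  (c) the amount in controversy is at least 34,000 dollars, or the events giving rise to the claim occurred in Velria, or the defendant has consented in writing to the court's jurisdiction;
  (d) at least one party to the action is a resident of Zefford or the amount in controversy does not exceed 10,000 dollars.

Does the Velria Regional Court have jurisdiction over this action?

Yes

The Velria Regional Court:
  (a) The contract was executed in Sylstead, not Bryhaven. However, the operative events occurred in Zefford, so the 'unless' proviso supplies this condition. Condition met.
  (b) The plaintiff resides in Zefford, which is not Velria. The exception is not triggered, since the claim is a contract claim, not an employment claim. Met.
  (c) The amount in controversy is $35,500, which meets the USD 34,000 floor, so one alternative holds. Met.
  (d) Lena Varga resides in Zefford, which satisfies one of the alternatives. Met.
  → Jurisdiction lies.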